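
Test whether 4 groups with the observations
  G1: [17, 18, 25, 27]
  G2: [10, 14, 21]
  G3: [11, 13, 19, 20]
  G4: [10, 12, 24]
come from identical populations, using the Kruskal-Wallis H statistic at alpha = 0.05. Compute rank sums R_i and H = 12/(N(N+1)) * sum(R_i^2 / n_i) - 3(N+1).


Step 1: Combine all N = 14 observations and assign midranks.
sorted (value, group, rank): (10,G2,1.5), (10,G4,1.5), (11,G3,3), (12,G4,4), (13,G3,5), (14,G2,6), (17,G1,7), (18,G1,8), (19,G3,9), (20,G3,10), (21,G2,11), (24,G4,12), (25,G1,13), (27,G1,14)
Step 2: Sum ranks within each group.
R_1 = 42 (n_1 = 4)
R_2 = 18.5 (n_2 = 3)
R_3 = 27 (n_3 = 4)
R_4 = 17.5 (n_4 = 3)
Step 3: H = 12/(N(N+1)) * sum(R_i^2/n_i) - 3(N+1)
     = 12/(14*15) * (42^2/4 + 18.5^2/3 + 27^2/4 + 17.5^2/3) - 3*15
     = 0.057143 * 839.417 - 45
     = 2.966667.
Step 4: Ties present; correction factor C = 1 - 6/(14^3 - 14) = 0.997802. Corrected H = 2.966667 / 0.997802 = 2.973201.
Step 5: Under H0, H ~ chi^2(3); p-value = 0.395776.
Step 6: alpha = 0.05. fail to reject H0.

H = 2.9732, df = 3, p = 0.395776, fail to reject H0.


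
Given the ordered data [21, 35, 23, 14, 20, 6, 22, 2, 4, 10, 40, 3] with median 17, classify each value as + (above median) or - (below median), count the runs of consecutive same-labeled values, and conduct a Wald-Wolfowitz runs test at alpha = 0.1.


Step 1: Compute median = 17; label A = above, B = below.
Labels in order: AAABABABBBAB  (n_A = 6, n_B = 6)
Step 2: Count runs R = 8.
Step 3: Under H0 (random ordering), E[R] = 2*n_A*n_B/(n_A+n_B) + 1 = 2*6*6/12 + 1 = 7.0000.
        Var[R] = 2*n_A*n_B*(2*n_A*n_B - n_A - n_B) / ((n_A+n_B)^2 * (n_A+n_B-1)) = 4320/1584 = 2.7273.
        SD[R] = 1.6514.
Step 4: Continuity-corrected z = (R - 0.5 - E[R]) / SD[R] = (8 - 0.5 - 7.0000) / 1.6514 = 0.3028.
Step 5: Two-sided p-value via normal approximation = 2*(1 - Phi(|z|)) = 0.762069.
Step 6: alpha = 0.1. fail to reject H0.

R = 8, z = 0.3028, p = 0.762069, fail to reject H0.


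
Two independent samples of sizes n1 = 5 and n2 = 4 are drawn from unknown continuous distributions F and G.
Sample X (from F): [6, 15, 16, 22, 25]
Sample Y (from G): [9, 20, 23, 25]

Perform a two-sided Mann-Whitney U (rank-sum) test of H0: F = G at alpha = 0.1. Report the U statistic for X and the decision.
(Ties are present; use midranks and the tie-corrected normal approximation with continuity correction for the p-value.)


Step 1: Combine and sort all 9 observations; assign midranks.
sorted (value, group): (6,X), (9,Y), (15,X), (16,X), (20,Y), (22,X), (23,Y), (25,X), (25,Y)
ranks: 6->1, 9->2, 15->3, 16->4, 20->5, 22->6, 23->7, 25->8.5, 25->8.5
Step 2: Rank sum for X: R1 = 1 + 3 + 4 + 6 + 8.5 = 22.5.
Step 3: U_X = R1 - n1(n1+1)/2 = 22.5 - 5*6/2 = 22.5 - 15 = 7.5.
       U_Y = n1*n2 - U_X = 20 - 7.5 = 12.5.
Step 4: Ties are present, so use the tie-corrected normal approximation (with continuity correction) for the p-value.
Step 5: p-value = 0.622753; compare to alpha = 0.1. fail to reject H0.

U_X = 7.5, p = 0.622753, fail to reject H0 at alpha = 0.1.


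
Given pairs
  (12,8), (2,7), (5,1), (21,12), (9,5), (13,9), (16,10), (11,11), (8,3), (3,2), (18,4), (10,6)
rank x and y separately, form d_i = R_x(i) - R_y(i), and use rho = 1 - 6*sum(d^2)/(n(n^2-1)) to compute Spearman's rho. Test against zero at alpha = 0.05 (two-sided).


Step 1: Rank x and y separately (midranks; no ties here).
rank(x): 12->8, 2->1, 5->3, 21->12, 9->5, 13->9, 16->10, 11->7, 8->4, 3->2, 18->11, 10->6
rank(y): 8->8, 7->7, 1->1, 12->12, 5->5, 9->9, 10->10, 11->11, 3->3, 2->2, 4->4, 6->6
Step 2: d_i = R_x(i) - R_y(i); compute d_i^2.
  (8-8)^2=0, (1-7)^2=36, (3-1)^2=4, (12-12)^2=0, (5-5)^2=0, (9-9)^2=0, (10-10)^2=0, (7-11)^2=16, (4-3)^2=1, (2-2)^2=0, (11-4)^2=49, (6-6)^2=0
sum(d^2) = 106.
Step 3: rho = 1 - 6*106 / (12*(12^2 - 1)) = 1 - 636/1716 = 0.629371.
Step 4: Under H0, t = rho * sqrt((n-2)/(1-rho^2)) = 2.5611 ~ t(10).
Step 5: Two-sided p-value from the t-distribution with 10 df = 0.028320.
Step 6: alpha = 0.05. reject H0.

rho = 0.6294, p = 0.028320, reject H0 at alpha = 0.05.


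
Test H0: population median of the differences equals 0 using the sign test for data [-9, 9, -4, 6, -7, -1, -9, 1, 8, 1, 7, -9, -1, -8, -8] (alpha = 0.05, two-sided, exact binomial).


Step 1: Discard zero differences. Original n = 15; n_eff = number of nonzero differences = 15.
Nonzero differences (with sign): -9, +9, -4, +6, -7, -1, -9, +1, +8, +1, +7, -9, -1, -8, -8
Step 2: Count signs: positive = 6, negative = 9.
Step 3: Under H0: P(positive) = 0.5, so the number of positives S ~ Bin(15, 0.5).
Step 4: Two-sided exact p-value = sum of Bin(15,0.5) probabilities at or below the observed probability = 0.607239.
Step 5: alpha = 0.05. fail to reject H0.

n_eff = 15, pos = 6, neg = 9, p = 0.607239, fail to reject H0.


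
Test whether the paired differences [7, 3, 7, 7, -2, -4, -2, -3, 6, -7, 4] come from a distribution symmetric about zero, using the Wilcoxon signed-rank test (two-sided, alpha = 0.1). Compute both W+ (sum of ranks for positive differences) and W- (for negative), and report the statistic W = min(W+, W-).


Step 1: Drop any zero differences (none here) and take |d_i|.
|d| = [7, 3, 7, 7, 2, 4, 2, 3, 6, 7, 4]
Step 2: Midrank |d_i| (ties get averaged ranks).
ranks: |7|->9.5, |3|->3.5, |7|->9.5, |7|->9.5, |2|->1.5, |4|->5.5, |2|->1.5, |3|->3.5, |6|->7, |7|->9.5, |4|->5.5
Step 3: Attach original signs; sum ranks with positive sign and with negative sign.
W+ = 9.5 + 3.5 + 9.5 + 9.5 + 7 + 5.5 = 44.5
W- = 1.5 + 5.5 + 1.5 + 3.5 + 9.5 = 21.5
(Check: W+ + W- = 66 should equal n(n+1)/2 = 66.)
Step 4: Test statistic W = min(W+, W-) = 21.5.
Step 5: Ties in |d|, so use the tie-corrected normal approximation.
        E[W] = n(n+1)/4 = 11*12/4 = 33.
        Tie groups: |d|=2 (t=2), |d|=3 (t=2), |d|=4 (t=2), |d|=7 (t=4); sum(t^3 - t) = 78.
        Var[W] = n(n+1)(2n+1)/24 - sum(t^3-t)/48 = 3036/24 - 78/48 = 124.875.
        z = (W - E[W]) / sqrt(Var[W]) = (21.5 - 33) / 11.1747 = -1.0291.
        Two-sided p = 2*Phi(z) = 0.303430.
Step 6: alpha = 0.1. fail to reject H0.

W+ = 44.5, W- = 21.5, W = min = 21.5, p = 0.303430, fail to reject H0.


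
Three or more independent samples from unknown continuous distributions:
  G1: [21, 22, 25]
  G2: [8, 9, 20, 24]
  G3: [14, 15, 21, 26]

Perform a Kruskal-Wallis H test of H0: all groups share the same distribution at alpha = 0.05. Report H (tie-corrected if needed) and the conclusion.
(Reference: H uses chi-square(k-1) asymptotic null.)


Step 1: Combine all N = 11 observations and assign midranks.
sorted (value, group, rank): (8,G2,1), (9,G2,2), (14,G3,3), (15,G3,4), (20,G2,5), (21,G1,6.5), (21,G3,6.5), (22,G1,8), (24,G2,9), (25,G1,10), (26,G3,11)
Step 2: Sum ranks within each group.
R_1 = 24.5 (n_1 = 3)
R_2 = 17 (n_2 = 4)
R_3 = 24.5 (n_3 = 4)
Step 3: H = 12/(N(N+1)) * sum(R_i^2/n_i) - 3(N+1)
     = 12/(11*12) * (24.5^2/3 + 17^2/4 + 24.5^2/4) - 3*12
     = 0.090909 * 422.396 - 36
     = 2.399621.
Step 4: Ties present; correction factor C = 1 - 6/(11^3 - 11) = 0.995455. Corrected H = 2.399621 / 0.995455 = 2.410578.
Step 5: Under H0, H ~ chi^2(2); p-value = 0.299605.
Step 6: alpha = 0.05. fail to reject H0.

H = 2.4106, df = 2, p = 0.299605, fail to reject H0.


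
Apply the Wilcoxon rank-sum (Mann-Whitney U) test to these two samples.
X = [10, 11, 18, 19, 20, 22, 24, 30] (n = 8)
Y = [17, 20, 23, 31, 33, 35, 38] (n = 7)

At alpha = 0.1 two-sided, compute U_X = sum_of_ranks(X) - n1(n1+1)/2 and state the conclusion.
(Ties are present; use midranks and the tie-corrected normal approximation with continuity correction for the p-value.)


Step 1: Combine and sort all 15 observations; assign midranks.
sorted (value, group): (10,X), (11,X), (17,Y), (18,X), (19,X), (20,X), (20,Y), (22,X), (23,Y), (24,X), (30,X), (31,Y), (33,Y), (35,Y), (38,Y)
ranks: 10->1, 11->2, 17->3, 18->4, 19->5, 20->6.5, 20->6.5, 22->8, 23->9, 24->10, 30->11, 31->12, 33->13, 35->14, 38->15
Step 2: Rank sum for X: R1 = 1 + 2 + 4 + 5 + 6.5 + 8 + 10 + 11 = 47.5.
Step 3: U_X = R1 - n1(n1+1)/2 = 47.5 - 8*9/2 = 47.5 - 36 = 11.5.
       U_Y = n1*n2 - U_X = 56 - 11.5 = 44.5.
Step 4: Ties are present, so use the tie-corrected normal approximation (with continuity correction) for the p-value.
Step 5: p-value = 0.063840; compare to alpha = 0.1. reject H0.

U_X = 11.5, p = 0.063840, reject H0 at alpha = 0.1.


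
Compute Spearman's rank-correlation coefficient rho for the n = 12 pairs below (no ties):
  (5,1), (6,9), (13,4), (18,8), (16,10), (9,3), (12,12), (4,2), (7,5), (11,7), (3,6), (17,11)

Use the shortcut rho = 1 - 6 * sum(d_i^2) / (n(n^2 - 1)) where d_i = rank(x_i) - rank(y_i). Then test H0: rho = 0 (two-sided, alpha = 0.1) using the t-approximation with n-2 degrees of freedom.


Step 1: Rank x and y separately (midranks; no ties here).
rank(x): 5->3, 6->4, 13->9, 18->12, 16->10, 9->6, 12->8, 4->2, 7->5, 11->7, 3->1, 17->11
rank(y): 1->1, 9->9, 4->4, 8->8, 10->10, 3->3, 12->12, 2->2, 5->5, 7->7, 6->6, 11->11
Step 2: d_i = R_x(i) - R_y(i); compute d_i^2.
  (3-1)^2=4, (4-9)^2=25, (9-4)^2=25, (12-8)^2=16, (10-10)^2=0, (6-3)^2=9, (8-12)^2=16, (2-2)^2=0, (5-5)^2=0, (7-7)^2=0, (1-6)^2=25, (11-11)^2=0
sum(d^2) = 120.
Step 3: rho = 1 - 6*120 / (12*(12^2 - 1)) = 1 - 720/1716 = 0.580420.
Step 4: Under H0, t = rho * sqrt((n-2)/(1-rho^2)) = 2.2540 ~ t(10).
Step 5: Two-sided p-value from the t-distribution with 10 df = 0.047856.
Step 6: alpha = 0.1. reject H0.

rho = 0.5804, p = 0.047856, reject H0 at alpha = 0.1.


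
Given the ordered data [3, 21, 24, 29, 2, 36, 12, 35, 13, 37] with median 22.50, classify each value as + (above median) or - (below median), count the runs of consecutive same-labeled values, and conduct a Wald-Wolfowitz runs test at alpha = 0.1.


Step 1: Compute median = 22.50; label A = above, B = below.
Labels in order: BBAABABABA  (n_A = 5, n_B = 5)
Step 2: Count runs R = 8.
Step 3: Under H0 (random ordering), E[R] = 2*n_A*n_B/(n_A+n_B) + 1 = 2*5*5/10 + 1 = 6.0000.
        Var[R] = 2*n_A*n_B*(2*n_A*n_B - n_A - n_B) / ((n_A+n_B)^2 * (n_A+n_B-1)) = 2000/900 = 2.2222.
        SD[R] = 1.4907.
Step 4: Continuity-corrected z = (R - 0.5 - E[R]) / SD[R] = (8 - 0.5 - 6.0000) / 1.4907 = 1.0062.
Step 5: Two-sided p-value via normal approximation = 2*(1 - Phi(|z|)) = 0.314305.
Step 6: alpha = 0.1. fail to reject H0.

R = 8, z = 1.0062, p = 0.314305, fail to reject H0.


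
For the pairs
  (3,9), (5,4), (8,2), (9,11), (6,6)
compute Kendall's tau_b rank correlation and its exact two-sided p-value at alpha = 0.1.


Step 1: Enumerate the 10 unordered pairs (i,j) with i<j and classify each by sign(x_j-x_i) * sign(y_j-y_i).
  (1,2):dx=+2,dy=-5->D; (1,3):dx=+5,dy=-7->D; (1,4):dx=+6,dy=+2->C; (1,5):dx=+3,dy=-3->D
  (2,3):dx=+3,dy=-2->D; (2,4):dx=+4,dy=+7->C; (2,5):dx=+1,dy=+2->C; (3,4):dx=+1,dy=+9->C
  (3,5):dx=-2,dy=+4->D; (4,5):dx=-3,dy=-5->C
Step 2: C = 5, D = 5, total pairs = 10.
Step 3: tau = (C - D)/(n(n-1)/2) = (5 - 5)/10 = 0.000000.
Step 4: Exact two-sided p-value (enumerate n! = 120 permutations of y under H0): p = 1.000000.
Step 5: alpha = 0.1. fail to reject H0.

tau_b = 0.0000 (C=5, D=5), p = 1.000000, fail to reject H0.


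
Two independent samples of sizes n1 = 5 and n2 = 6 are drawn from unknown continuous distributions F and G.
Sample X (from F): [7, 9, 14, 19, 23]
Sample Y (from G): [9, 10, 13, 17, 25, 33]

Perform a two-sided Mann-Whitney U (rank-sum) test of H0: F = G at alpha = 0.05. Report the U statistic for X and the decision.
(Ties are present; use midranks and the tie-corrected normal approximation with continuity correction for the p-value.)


Step 1: Combine and sort all 11 observations; assign midranks.
sorted (value, group): (7,X), (9,X), (9,Y), (10,Y), (13,Y), (14,X), (17,Y), (19,X), (23,X), (25,Y), (33,Y)
ranks: 7->1, 9->2.5, 9->2.5, 10->4, 13->5, 14->6, 17->7, 19->8, 23->9, 25->10, 33->11
Step 2: Rank sum for X: R1 = 1 + 2.5 + 6 + 8 + 9 = 26.5.
Step 3: U_X = R1 - n1(n1+1)/2 = 26.5 - 5*6/2 = 26.5 - 15 = 11.5.
       U_Y = n1*n2 - U_X = 30 - 11.5 = 18.5.
Step 4: Ties are present, so use the tie-corrected normal approximation (with continuity correction) for the p-value.
Step 5: p-value = 0.583025; compare to alpha = 0.05. fail to reject H0.

U_X = 11.5, p = 0.583025, fail to reject H0 at alpha = 0.05.


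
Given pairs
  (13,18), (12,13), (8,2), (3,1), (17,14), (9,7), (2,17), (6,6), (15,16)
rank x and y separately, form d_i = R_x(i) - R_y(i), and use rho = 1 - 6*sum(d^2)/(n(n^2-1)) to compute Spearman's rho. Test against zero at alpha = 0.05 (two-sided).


Step 1: Rank x and y separately (midranks; no ties here).
rank(x): 13->7, 12->6, 8->4, 3->2, 17->9, 9->5, 2->1, 6->3, 15->8
rank(y): 18->9, 13->5, 2->2, 1->1, 14->6, 7->4, 17->8, 6->3, 16->7
Step 2: d_i = R_x(i) - R_y(i); compute d_i^2.
  (7-9)^2=4, (6-5)^2=1, (4-2)^2=4, (2-1)^2=1, (9-6)^2=9, (5-4)^2=1, (1-8)^2=49, (3-3)^2=0, (8-7)^2=1
sum(d^2) = 70.
Step 3: rho = 1 - 6*70 / (9*(9^2 - 1)) = 1 - 420/720 = 0.416667.
Step 4: Under H0, t = rho * sqrt((n-2)/(1-rho^2)) = 1.2127 ~ t(7).
Step 5: Two-sided p-value from the t-distribution with 7 df = 0.264586.
Step 6: alpha = 0.05. fail to reject H0.

rho = 0.4167, p = 0.264586, fail to reject H0 at alpha = 0.05.


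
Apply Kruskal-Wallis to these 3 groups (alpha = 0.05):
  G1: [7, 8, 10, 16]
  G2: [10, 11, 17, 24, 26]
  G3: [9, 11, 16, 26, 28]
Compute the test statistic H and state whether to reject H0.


Step 1: Combine all N = 14 observations and assign midranks.
sorted (value, group, rank): (7,G1,1), (8,G1,2), (9,G3,3), (10,G1,4.5), (10,G2,4.5), (11,G2,6.5), (11,G3,6.5), (16,G1,8.5), (16,G3,8.5), (17,G2,10), (24,G2,11), (26,G2,12.5), (26,G3,12.5), (28,G3,14)
Step 2: Sum ranks within each group.
R_1 = 16 (n_1 = 4)
R_2 = 44.5 (n_2 = 5)
R_3 = 44.5 (n_3 = 5)
Step 3: H = 12/(N(N+1)) * sum(R_i^2/n_i) - 3(N+1)
     = 12/(14*15) * (16^2/4 + 44.5^2/5 + 44.5^2/5) - 3*15
     = 0.057143 * 856.1 - 45
     = 3.920000.
Step 4: Ties present; correction factor C = 1 - 24/(14^3 - 14) = 0.991209. Corrected H = 3.920000 / 0.991209 = 3.954767.
Step 5: Under H0, H ~ chi^2(2); p-value = 0.138431.
Step 6: alpha = 0.05. fail to reject H0.

H = 3.9548, df = 2, p = 0.138431, fail to reject H0.


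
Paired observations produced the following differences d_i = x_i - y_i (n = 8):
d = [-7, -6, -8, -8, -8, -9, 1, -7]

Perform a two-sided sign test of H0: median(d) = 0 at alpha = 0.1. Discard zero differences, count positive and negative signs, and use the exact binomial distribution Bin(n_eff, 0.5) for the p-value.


Step 1: Discard zero differences. Original n = 8; n_eff = number of nonzero differences = 8.
Nonzero differences (with sign): -7, -6, -8, -8, -8, -9, +1, -7
Step 2: Count signs: positive = 1, negative = 7.
Step 3: Under H0: P(positive) = 0.5, so the number of positives S ~ Bin(8, 0.5).
Step 4: Two-sided exact p-value = sum of Bin(8,0.5) probabilities at or below the observed probability = 0.070312.
Step 5: alpha = 0.1. reject H0.

n_eff = 8, pos = 1, neg = 7, p = 0.070312, reject H0.


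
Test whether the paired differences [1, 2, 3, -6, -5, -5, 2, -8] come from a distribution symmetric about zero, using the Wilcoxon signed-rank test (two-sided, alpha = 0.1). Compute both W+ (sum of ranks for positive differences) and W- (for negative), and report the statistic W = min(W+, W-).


Step 1: Drop any zero differences (none here) and take |d_i|.
|d| = [1, 2, 3, 6, 5, 5, 2, 8]
Step 2: Midrank |d_i| (ties get averaged ranks).
ranks: |1|->1, |2|->2.5, |3|->4, |6|->7, |5|->5.5, |5|->5.5, |2|->2.5, |8|->8
Step 3: Attach original signs; sum ranks with positive sign and with negative sign.
W+ = 1 + 2.5 + 4 + 2.5 = 10
W- = 7 + 5.5 + 5.5 + 8 = 26
(Check: W+ + W- = 36 should equal n(n+1)/2 = 36.)
Step 4: Test statistic W = min(W+, W-) = 10.
Step 5: Ties in |d|, so use the tie-corrected normal approximation.
        E[W] = n(n+1)/4 = 8*9/4 = 18.
        Tie groups: |d|=2 (t=2), |d|=5 (t=2); sum(t^3 - t) = 12.
        Var[W] = n(n+1)(2n+1)/24 - sum(t^3-t)/48 = 1224/24 - 12/48 = 50.75.
        z = (W - E[W]) / sqrt(Var[W]) = (10 - 18) / 7.1239 = -1.1230.
        Two-sided p = 2*Phi(z) = 0.261446.
Step 6: alpha = 0.1. fail to reject H0.

W+ = 10, W- = 26, W = min = 10, p = 0.261446, fail to reject H0.


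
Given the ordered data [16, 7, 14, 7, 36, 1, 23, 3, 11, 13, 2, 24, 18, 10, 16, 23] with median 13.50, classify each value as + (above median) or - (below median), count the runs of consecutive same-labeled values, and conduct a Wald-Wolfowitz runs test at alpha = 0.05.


Step 1: Compute median = 13.50; label A = above, B = below.
Labels in order: ABABABABBBBAABAA  (n_A = 8, n_B = 8)
Step 2: Count runs R = 11.
Step 3: Under H0 (random ordering), E[R] = 2*n_A*n_B/(n_A+n_B) + 1 = 2*8*8/16 + 1 = 9.0000.
        Var[R] = 2*n_A*n_B*(2*n_A*n_B - n_A - n_B) / ((n_A+n_B)^2 * (n_A+n_B-1)) = 14336/3840 = 3.7333.
        SD[R] = 1.9322.
Step 4: Continuity-corrected z = (R - 0.5 - E[R]) / SD[R] = (11 - 0.5 - 9.0000) / 1.9322 = 0.7763.
Step 5: Two-sided p-value via normal approximation = 2*(1 - Phi(|z|)) = 0.437558.
Step 6: alpha = 0.05. fail to reject H0.

R = 11, z = 0.7763, p = 0.437558, fail to reject H0.


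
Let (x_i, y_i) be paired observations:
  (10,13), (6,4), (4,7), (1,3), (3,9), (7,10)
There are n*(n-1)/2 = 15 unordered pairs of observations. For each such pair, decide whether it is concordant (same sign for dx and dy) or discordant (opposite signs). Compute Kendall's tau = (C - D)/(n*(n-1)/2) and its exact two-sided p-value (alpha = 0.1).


Step 1: Enumerate the 15 unordered pairs (i,j) with i<j and classify each by sign(x_j-x_i) * sign(y_j-y_i).
  (1,2):dx=-4,dy=-9->C; (1,3):dx=-6,dy=-6->C; (1,4):dx=-9,dy=-10->C; (1,5):dx=-7,dy=-4->C
  (1,6):dx=-3,dy=-3->C; (2,3):dx=-2,dy=+3->D; (2,4):dx=-5,dy=-1->C; (2,5):dx=-3,dy=+5->D
  (2,6):dx=+1,dy=+6->C; (3,4):dx=-3,dy=-4->C; (3,5):dx=-1,dy=+2->D; (3,6):dx=+3,dy=+3->C
  (4,5):dx=+2,dy=+6->C; (4,6):dx=+6,dy=+7->C; (5,6):dx=+4,dy=+1->C
Step 2: C = 12, D = 3, total pairs = 15.
Step 3: tau = (C - D)/(n(n-1)/2) = (12 - 3)/15 = 0.600000.
Step 4: Exact two-sided p-value (enumerate n! = 720 permutations of y under H0): p = 0.136111.
Step 5: alpha = 0.1. fail to reject H0.

tau_b = 0.6000 (C=12, D=3), p = 0.136111, fail to reject H0.


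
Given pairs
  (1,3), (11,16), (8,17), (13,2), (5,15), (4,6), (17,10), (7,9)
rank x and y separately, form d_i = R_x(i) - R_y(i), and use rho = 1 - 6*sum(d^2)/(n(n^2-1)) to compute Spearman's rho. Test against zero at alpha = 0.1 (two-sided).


Step 1: Rank x and y separately (midranks; no ties here).
rank(x): 1->1, 11->6, 8->5, 13->7, 5->3, 4->2, 17->8, 7->4
rank(y): 3->2, 16->7, 17->8, 2->1, 15->6, 6->3, 10->5, 9->4
Step 2: d_i = R_x(i) - R_y(i); compute d_i^2.
  (1-2)^2=1, (6-7)^2=1, (5-8)^2=9, (7-1)^2=36, (3-6)^2=9, (2-3)^2=1, (8-5)^2=9, (4-4)^2=0
sum(d^2) = 66.
Step 3: rho = 1 - 6*66 / (8*(8^2 - 1)) = 1 - 396/504 = 0.214286.
Step 4: Under H0, t = rho * sqrt((n-2)/(1-rho^2)) = 0.5374 ~ t(6).
Step 5: Two-sided p-value from the t-distribution with 6 df = 0.610344.
Step 6: alpha = 0.1. fail to reject H0.

rho = 0.2143, p = 0.610344, fail to reject H0 at alpha = 0.1.


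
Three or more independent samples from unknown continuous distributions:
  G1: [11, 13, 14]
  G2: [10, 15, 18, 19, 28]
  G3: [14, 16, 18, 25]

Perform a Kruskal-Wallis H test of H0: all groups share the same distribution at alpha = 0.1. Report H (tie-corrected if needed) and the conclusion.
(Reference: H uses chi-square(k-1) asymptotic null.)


Step 1: Combine all N = 12 observations and assign midranks.
sorted (value, group, rank): (10,G2,1), (11,G1,2), (13,G1,3), (14,G1,4.5), (14,G3,4.5), (15,G2,6), (16,G3,7), (18,G2,8.5), (18,G3,8.5), (19,G2,10), (25,G3,11), (28,G2,12)
Step 2: Sum ranks within each group.
R_1 = 9.5 (n_1 = 3)
R_2 = 37.5 (n_2 = 5)
R_3 = 31 (n_3 = 4)
Step 3: H = 12/(N(N+1)) * sum(R_i^2/n_i) - 3(N+1)
     = 12/(12*13) * (9.5^2/3 + 37.5^2/5 + 31^2/4) - 3*13
     = 0.076923 * 551.583 - 39
     = 3.429487.
Step 4: Ties present; correction factor C = 1 - 12/(12^3 - 12) = 0.993007. Corrected H = 3.429487 / 0.993007 = 3.453638.
Step 5: Under H0, H ~ chi^2(2); p-value = 0.177849.
Step 6: alpha = 0.1. fail to reject H0.

H = 3.4536, df = 2, p = 0.177849, fail to reject H0.


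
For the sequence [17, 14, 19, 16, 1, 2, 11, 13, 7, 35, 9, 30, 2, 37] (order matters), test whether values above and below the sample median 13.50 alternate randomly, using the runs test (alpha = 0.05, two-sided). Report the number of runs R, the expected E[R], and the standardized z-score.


Step 1: Compute median = 13.50; label A = above, B = below.
Labels in order: AAAABBBBBABABA  (n_A = 7, n_B = 7)
Step 2: Count runs R = 7.
Step 3: Under H0 (random ordering), E[R] = 2*n_A*n_B/(n_A+n_B) + 1 = 2*7*7/14 + 1 = 8.0000.
        Var[R] = 2*n_A*n_B*(2*n_A*n_B - n_A - n_B) / ((n_A+n_B)^2 * (n_A+n_B-1)) = 8232/2548 = 3.2308.
        SD[R] = 1.7974.
Step 4: Continuity-corrected z = (R + 0.5 - E[R]) / SD[R] = (7 + 0.5 - 8.0000) / 1.7974 = -0.2782.
Step 5: Two-sided p-value via normal approximation = 2*(1 - Phi(|z|)) = 0.780879.
Step 6: alpha = 0.05. fail to reject H0.

R = 7, z = -0.2782, p = 0.780879, fail to reject H0.


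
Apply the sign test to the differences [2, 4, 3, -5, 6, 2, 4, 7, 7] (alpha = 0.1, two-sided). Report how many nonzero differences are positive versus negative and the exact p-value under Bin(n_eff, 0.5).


Step 1: Discard zero differences. Original n = 9; n_eff = number of nonzero differences = 9.
Nonzero differences (with sign): +2, +4, +3, -5, +6, +2, +4, +7, +7
Step 2: Count signs: positive = 8, negative = 1.
Step 3: Under H0: P(positive) = 0.5, so the number of positives S ~ Bin(9, 0.5).
Step 4: Two-sided exact p-value = sum of Bin(9,0.5) probabilities at or below the observed probability = 0.039062.
Step 5: alpha = 0.1. reject H0.

n_eff = 9, pos = 8, neg = 1, p = 0.039062, reject H0.


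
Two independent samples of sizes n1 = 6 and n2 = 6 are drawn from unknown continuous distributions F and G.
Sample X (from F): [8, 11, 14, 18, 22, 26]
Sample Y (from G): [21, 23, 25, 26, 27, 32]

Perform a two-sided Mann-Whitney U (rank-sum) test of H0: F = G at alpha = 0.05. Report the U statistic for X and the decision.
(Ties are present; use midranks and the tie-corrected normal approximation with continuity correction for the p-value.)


Step 1: Combine and sort all 12 observations; assign midranks.
sorted (value, group): (8,X), (11,X), (14,X), (18,X), (21,Y), (22,X), (23,Y), (25,Y), (26,X), (26,Y), (27,Y), (32,Y)
ranks: 8->1, 11->2, 14->3, 18->4, 21->5, 22->6, 23->7, 25->8, 26->9.5, 26->9.5, 27->11, 32->12
Step 2: Rank sum for X: R1 = 1 + 2 + 3 + 4 + 6 + 9.5 = 25.5.
Step 3: U_X = R1 - n1(n1+1)/2 = 25.5 - 6*7/2 = 25.5 - 21 = 4.5.
       U_Y = n1*n2 - U_X = 36 - 4.5 = 31.5.
Step 4: Ties are present, so use the tie-corrected normal approximation (with continuity correction) for the p-value.
Step 5: p-value = 0.037041; compare to alpha = 0.05. reject H0.

U_X = 4.5, p = 0.037041, reject H0 at alpha = 0.05.


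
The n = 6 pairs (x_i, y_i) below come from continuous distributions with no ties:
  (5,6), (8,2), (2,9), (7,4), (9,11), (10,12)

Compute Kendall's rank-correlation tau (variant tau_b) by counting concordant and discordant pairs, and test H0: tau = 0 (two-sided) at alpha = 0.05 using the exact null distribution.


Step 1: Enumerate the 15 unordered pairs (i,j) with i<j and classify each by sign(x_j-x_i) * sign(y_j-y_i).
  (1,2):dx=+3,dy=-4->D; (1,3):dx=-3,dy=+3->D; (1,4):dx=+2,dy=-2->D; (1,5):dx=+4,dy=+5->C
  (1,6):dx=+5,dy=+6->C; (2,3):dx=-6,dy=+7->D; (2,4):dx=-1,dy=+2->D; (2,5):dx=+1,dy=+9->C
  (2,6):dx=+2,dy=+10->C; (3,4):dx=+5,dy=-5->D; (3,5):dx=+7,dy=+2->C; (3,6):dx=+8,dy=+3->C
  (4,5):dx=+2,dy=+7->C; (4,6):dx=+3,dy=+8->C; (5,6):dx=+1,dy=+1->C
Step 2: C = 9, D = 6, total pairs = 15.
Step 3: tau = (C - D)/(n(n-1)/2) = (9 - 6)/15 = 0.200000.
Step 4: Exact two-sided p-value (enumerate n! = 720 permutations of y under H0): p = 0.719444.
Step 5: alpha = 0.05. fail to reject H0.

tau_b = 0.2000 (C=9, D=6), p = 0.719444, fail to reject H0.


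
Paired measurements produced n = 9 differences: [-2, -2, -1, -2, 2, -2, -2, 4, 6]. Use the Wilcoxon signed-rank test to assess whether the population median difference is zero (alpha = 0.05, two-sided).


Step 1: Drop any zero differences (none here) and take |d_i|.
|d| = [2, 2, 1, 2, 2, 2, 2, 4, 6]
Step 2: Midrank |d_i| (ties get averaged ranks).
ranks: |2|->4.5, |2|->4.5, |1|->1, |2|->4.5, |2|->4.5, |2|->4.5, |2|->4.5, |4|->8, |6|->9
Step 3: Attach original signs; sum ranks with positive sign and with negative sign.
W+ = 4.5 + 8 + 9 = 21.5
W- = 4.5 + 4.5 + 1 + 4.5 + 4.5 + 4.5 = 23.5
(Check: W+ + W- = 45 should equal n(n+1)/2 = 45.)
Step 4: Test statistic W = min(W+, W-) = 21.5.
Step 5: Ties in |d|, so use the tie-corrected normal approximation.
        E[W] = n(n+1)/4 = 9*10/4 = 22.5.
        Tie groups: |d|=2 (t=6); sum(t^3 - t) = 210.
        Var[W] = n(n+1)(2n+1)/24 - sum(t^3-t)/48 = 1710/24 - 210/48 = 66.875.
        z = (W - E[W]) / sqrt(Var[W]) = (21.5 - 22.5) / 8.1777 = -0.1223.
        Two-sided p = 2*Phi(z) = 0.902674.
Step 6: alpha = 0.05. fail to reject H0.

W+ = 21.5, W- = 23.5, W = min = 21.5, p = 0.902674, fail to reject H0.


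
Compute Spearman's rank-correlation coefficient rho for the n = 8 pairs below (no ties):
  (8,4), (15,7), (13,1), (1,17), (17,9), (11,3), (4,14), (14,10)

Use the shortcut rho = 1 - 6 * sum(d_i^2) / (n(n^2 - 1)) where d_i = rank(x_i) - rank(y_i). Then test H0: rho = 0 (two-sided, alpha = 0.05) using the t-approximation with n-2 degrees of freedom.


Step 1: Rank x and y separately (midranks; no ties here).
rank(x): 8->3, 15->7, 13->5, 1->1, 17->8, 11->4, 4->2, 14->6
rank(y): 4->3, 7->4, 1->1, 17->8, 9->5, 3->2, 14->7, 10->6
Step 2: d_i = R_x(i) - R_y(i); compute d_i^2.
  (3-3)^2=0, (7-4)^2=9, (5-1)^2=16, (1-8)^2=49, (8-5)^2=9, (4-2)^2=4, (2-7)^2=25, (6-6)^2=0
sum(d^2) = 112.
Step 3: rho = 1 - 6*112 / (8*(8^2 - 1)) = 1 - 672/504 = -0.333333.
Step 4: Under H0, t = rho * sqrt((n-2)/(1-rho^2)) = -0.8660 ~ t(6).
Step 5: Two-sided p-value from the t-distribution with 6 df = 0.419753.
Step 6: alpha = 0.05. fail to reject H0.

rho = -0.3333, p = 0.419753, fail to reject H0 at alpha = 0.05.


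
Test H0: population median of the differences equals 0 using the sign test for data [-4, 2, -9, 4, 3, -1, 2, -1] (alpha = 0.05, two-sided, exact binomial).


Step 1: Discard zero differences. Original n = 8; n_eff = number of nonzero differences = 8.
Nonzero differences (with sign): -4, +2, -9, +4, +3, -1, +2, -1
Step 2: Count signs: positive = 4, negative = 4.
Step 3: Under H0: P(positive) = 0.5, so the number of positives S ~ Bin(8, 0.5).
Step 4: Two-sided exact p-value = sum of Bin(8,0.5) probabilities at or below the observed probability = 1.000000.
Step 5: alpha = 0.05. fail to reject H0.

n_eff = 8, pos = 4, neg = 4, p = 1.000000, fail to reject H0.


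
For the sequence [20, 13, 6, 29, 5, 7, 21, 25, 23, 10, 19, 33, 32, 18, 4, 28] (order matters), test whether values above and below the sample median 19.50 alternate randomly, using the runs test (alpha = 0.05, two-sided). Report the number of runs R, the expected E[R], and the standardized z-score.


Step 1: Compute median = 19.50; label A = above, B = below.
Labels in order: ABBABBAAABBAABBA  (n_A = 8, n_B = 8)
Step 2: Count runs R = 9.
Step 3: Under H0 (random ordering), E[R] = 2*n_A*n_B/(n_A+n_B) + 1 = 2*8*8/16 + 1 = 9.0000.
        Var[R] = 2*n_A*n_B*(2*n_A*n_B - n_A - n_B) / ((n_A+n_B)^2 * (n_A+n_B-1)) = 14336/3840 = 3.7333.
        SD[R] = 1.9322.
Step 4: R = E[R], so z = 0 with no continuity correction.
Step 5: Two-sided p-value via normal approximation = 2*(1 - Phi(|z|)) = 1.000000.
Step 6: alpha = 0.05. fail to reject H0.

R = 9, z = 0.0000, p = 1.000000, fail to reject H0.


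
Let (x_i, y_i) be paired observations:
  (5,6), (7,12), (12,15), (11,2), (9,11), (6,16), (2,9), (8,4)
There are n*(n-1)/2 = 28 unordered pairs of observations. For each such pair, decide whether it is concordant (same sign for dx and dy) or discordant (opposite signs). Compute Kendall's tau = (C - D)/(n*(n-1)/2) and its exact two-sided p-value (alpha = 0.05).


Step 1: Enumerate the 28 unordered pairs (i,j) with i<j and classify each by sign(x_j-x_i) * sign(y_j-y_i).
  (1,2):dx=+2,dy=+6->C; (1,3):dx=+7,dy=+9->C; (1,4):dx=+6,dy=-4->D; (1,5):dx=+4,dy=+5->C
  (1,6):dx=+1,dy=+10->C; (1,7):dx=-3,dy=+3->D; (1,8):dx=+3,dy=-2->D; (2,3):dx=+5,dy=+3->C
  (2,4):dx=+4,dy=-10->D; (2,5):dx=+2,dy=-1->D; (2,6):dx=-1,dy=+4->D; (2,7):dx=-5,dy=-3->C
  (2,8):dx=+1,dy=-8->D; (3,4):dx=-1,dy=-13->C; (3,5):dx=-3,dy=-4->C; (3,6):dx=-6,dy=+1->D
  (3,7):dx=-10,dy=-6->C; (3,8):dx=-4,dy=-11->C; (4,5):dx=-2,dy=+9->D; (4,6):dx=-5,dy=+14->D
  (4,7):dx=-9,dy=+7->D; (4,8):dx=-3,dy=+2->D; (5,6):dx=-3,dy=+5->D; (5,7):dx=-7,dy=-2->C
  (5,8):dx=-1,dy=-7->C; (6,7):dx=-4,dy=-7->C; (6,8):dx=+2,dy=-12->D; (7,8):dx=+6,dy=-5->D
Step 2: C = 13, D = 15, total pairs = 28.
Step 3: tau = (C - D)/(n(n-1)/2) = (13 - 15)/28 = -0.071429.
Step 4: Exact two-sided p-value (enumerate n! = 40320 permutations of y under H0): p = 0.904861.
Step 5: alpha = 0.05. fail to reject H0.

tau_b = -0.0714 (C=13, D=15), p = 0.904861, fail to reject H0.


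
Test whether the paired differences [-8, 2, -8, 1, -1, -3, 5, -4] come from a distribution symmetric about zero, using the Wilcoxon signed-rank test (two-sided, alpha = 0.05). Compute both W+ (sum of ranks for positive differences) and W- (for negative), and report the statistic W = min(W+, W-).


Step 1: Drop any zero differences (none here) and take |d_i|.
|d| = [8, 2, 8, 1, 1, 3, 5, 4]
Step 2: Midrank |d_i| (ties get averaged ranks).
ranks: |8|->7.5, |2|->3, |8|->7.5, |1|->1.5, |1|->1.5, |3|->4, |5|->6, |4|->5
Step 3: Attach original signs; sum ranks with positive sign and with negative sign.
W+ = 3 + 1.5 + 6 = 10.5
W- = 7.5 + 7.5 + 1.5 + 4 + 5 = 25.5
(Check: W+ + W- = 36 should equal n(n+1)/2 = 36.)
Step 4: Test statistic W = min(W+, W-) = 10.5.
Step 5: Ties in |d|, so use the tie-corrected normal approximation.
        E[W] = n(n+1)/4 = 8*9/4 = 18.
        Tie groups: |d|=1 (t=2), |d|=8 (t=2); sum(t^3 - t) = 12.
        Var[W] = n(n+1)(2n+1)/24 - sum(t^3-t)/48 = 1224/24 - 12/48 = 50.75.
        z = (W - E[W]) / sqrt(Var[W]) = (10.5 - 18) / 7.1239 = -1.0528.
        Two-sided p = 2*Phi(z) = 0.292436.
Step 6: alpha = 0.05. fail to reject H0.

W+ = 10.5, W- = 25.5, W = min = 10.5, p = 0.292436, fail to reject H0.


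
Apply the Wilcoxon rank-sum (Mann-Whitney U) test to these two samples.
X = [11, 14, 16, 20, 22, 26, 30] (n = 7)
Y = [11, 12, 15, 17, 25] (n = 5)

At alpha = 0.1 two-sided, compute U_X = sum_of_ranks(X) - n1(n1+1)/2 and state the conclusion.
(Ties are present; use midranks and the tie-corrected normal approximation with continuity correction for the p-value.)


Step 1: Combine and sort all 12 observations; assign midranks.
sorted (value, group): (11,X), (11,Y), (12,Y), (14,X), (15,Y), (16,X), (17,Y), (20,X), (22,X), (25,Y), (26,X), (30,X)
ranks: 11->1.5, 11->1.5, 12->3, 14->4, 15->5, 16->6, 17->7, 20->8, 22->9, 25->10, 26->11, 30->12
Step 2: Rank sum for X: R1 = 1.5 + 4 + 6 + 8 + 9 + 11 + 12 = 51.5.
Step 3: U_X = R1 - n1(n1+1)/2 = 51.5 - 7*8/2 = 51.5 - 28 = 23.5.
       U_Y = n1*n2 - U_X = 35 - 23.5 = 11.5.
Step 4: Ties are present, so use the tie-corrected normal approximation (with continuity correction) for the p-value.
Step 5: p-value = 0.370914; compare to alpha = 0.1. fail to reject H0.

U_X = 23.5, p = 0.370914, fail to reject H0 at alpha = 0.1.


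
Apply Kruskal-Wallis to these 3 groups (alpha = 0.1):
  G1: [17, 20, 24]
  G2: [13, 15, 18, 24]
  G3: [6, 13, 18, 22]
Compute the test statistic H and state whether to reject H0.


Step 1: Combine all N = 11 observations and assign midranks.
sorted (value, group, rank): (6,G3,1), (13,G2,2.5), (13,G3,2.5), (15,G2,4), (17,G1,5), (18,G2,6.5), (18,G3,6.5), (20,G1,8), (22,G3,9), (24,G1,10.5), (24,G2,10.5)
Step 2: Sum ranks within each group.
R_1 = 23.5 (n_1 = 3)
R_2 = 23.5 (n_2 = 4)
R_3 = 19 (n_3 = 4)
Step 3: H = 12/(N(N+1)) * sum(R_i^2/n_i) - 3(N+1)
     = 12/(11*12) * (23.5^2/3 + 23.5^2/4 + 19^2/4) - 3*12
     = 0.090909 * 412.396 - 36
     = 1.490530.
Step 4: Ties present; correction factor C = 1 - 18/(11^3 - 11) = 0.986364. Corrected H = 1.490530 / 0.986364 = 1.511137.
Step 5: Under H0, H ~ chi^2(2); p-value = 0.469744.
Step 6: alpha = 0.1. fail to reject H0.

H = 1.5111, df = 2, p = 0.469744, fail to reject H0.


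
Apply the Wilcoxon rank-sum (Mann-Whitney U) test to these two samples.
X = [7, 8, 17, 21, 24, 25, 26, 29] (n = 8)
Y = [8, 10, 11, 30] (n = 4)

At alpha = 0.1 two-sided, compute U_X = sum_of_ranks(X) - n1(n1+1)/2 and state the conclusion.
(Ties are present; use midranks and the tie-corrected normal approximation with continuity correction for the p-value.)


Step 1: Combine and sort all 12 observations; assign midranks.
sorted (value, group): (7,X), (8,X), (8,Y), (10,Y), (11,Y), (17,X), (21,X), (24,X), (25,X), (26,X), (29,X), (30,Y)
ranks: 7->1, 8->2.5, 8->2.5, 10->4, 11->5, 17->6, 21->7, 24->8, 25->9, 26->10, 29->11, 30->12
Step 2: Rank sum for X: R1 = 1 + 2.5 + 6 + 7 + 8 + 9 + 10 + 11 = 54.5.
Step 3: U_X = R1 - n1(n1+1)/2 = 54.5 - 8*9/2 = 54.5 - 36 = 18.5.
       U_Y = n1*n2 - U_X = 32 - 18.5 = 13.5.
Step 4: Ties are present, so use the tie-corrected normal approximation (with continuity correction) for the p-value.
Step 5: p-value = 0.733647; compare to alpha = 0.1. fail to reject H0.

U_X = 18.5, p = 0.733647, fail to reject H0 at alpha = 0.1.


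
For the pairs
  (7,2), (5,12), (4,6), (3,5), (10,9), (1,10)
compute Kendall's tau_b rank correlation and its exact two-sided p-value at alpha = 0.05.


Step 1: Enumerate the 15 unordered pairs (i,j) with i<j and classify each by sign(x_j-x_i) * sign(y_j-y_i).
  (1,2):dx=-2,dy=+10->D; (1,3):dx=-3,dy=+4->D; (1,4):dx=-4,dy=+3->D; (1,5):dx=+3,dy=+7->C
  (1,6):dx=-6,dy=+8->D; (2,3):dx=-1,dy=-6->C; (2,4):dx=-2,dy=-7->C; (2,5):dx=+5,dy=-3->D
  (2,6):dx=-4,dy=-2->C; (3,4):dx=-1,dy=-1->C; (3,5):dx=+6,dy=+3->C; (3,6):dx=-3,dy=+4->D
  (4,5):dx=+7,dy=+4->C; (4,6):dx=-2,dy=+5->D; (5,6):dx=-9,dy=+1->D
Step 2: C = 7, D = 8, total pairs = 15.
Step 3: tau = (C - D)/(n(n-1)/2) = (7 - 8)/15 = -0.066667.
Step 4: Exact two-sided p-value (enumerate n! = 720 permutations of y under H0): p = 1.000000.
Step 5: alpha = 0.05. fail to reject H0.

tau_b = -0.0667 (C=7, D=8), p = 1.000000, fail to reject H0.


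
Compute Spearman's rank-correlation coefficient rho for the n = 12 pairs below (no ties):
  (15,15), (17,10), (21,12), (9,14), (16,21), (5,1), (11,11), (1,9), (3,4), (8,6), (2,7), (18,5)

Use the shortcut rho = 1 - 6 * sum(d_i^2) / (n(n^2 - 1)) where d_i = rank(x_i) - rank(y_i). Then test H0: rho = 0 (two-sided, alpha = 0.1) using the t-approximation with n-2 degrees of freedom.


Step 1: Rank x and y separately (midranks; no ties here).
rank(x): 15->8, 17->10, 21->12, 9->6, 16->9, 5->4, 11->7, 1->1, 3->3, 8->5, 2->2, 18->11
rank(y): 15->11, 10->7, 12->9, 14->10, 21->12, 1->1, 11->8, 9->6, 4->2, 6->4, 7->5, 5->3
Step 2: d_i = R_x(i) - R_y(i); compute d_i^2.
  (8-11)^2=9, (10-7)^2=9, (12-9)^2=9, (6-10)^2=16, (9-12)^2=9, (4-1)^2=9, (7-8)^2=1, (1-6)^2=25, (3-2)^2=1, (5-4)^2=1, (2-5)^2=9, (11-3)^2=64
sum(d^2) = 162.
Step 3: rho = 1 - 6*162 / (12*(12^2 - 1)) = 1 - 972/1716 = 0.433566.
Step 4: Under H0, t = rho * sqrt((n-2)/(1-rho^2)) = 1.5215 ~ t(10).
Step 5: Two-sided p-value from the t-distribution with 10 df = 0.159106.
Step 6: alpha = 0.1. fail to reject H0.

rho = 0.4336, p = 0.159106, fail to reject H0 at alpha = 0.1.


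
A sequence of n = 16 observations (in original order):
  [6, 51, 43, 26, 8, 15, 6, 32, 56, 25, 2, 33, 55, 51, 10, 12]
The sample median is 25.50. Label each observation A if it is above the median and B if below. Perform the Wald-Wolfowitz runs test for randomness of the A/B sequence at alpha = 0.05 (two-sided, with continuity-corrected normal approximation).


Step 1: Compute median = 25.50; label A = above, B = below.
Labels in order: BAAABBBAABBAAABB  (n_A = 8, n_B = 8)
Step 2: Count runs R = 7.
Step 3: Under H0 (random ordering), E[R] = 2*n_A*n_B/(n_A+n_B) + 1 = 2*8*8/16 + 1 = 9.0000.
        Var[R] = 2*n_A*n_B*(2*n_A*n_B - n_A - n_B) / ((n_A+n_B)^2 * (n_A+n_B-1)) = 14336/3840 = 3.7333.
        SD[R] = 1.9322.
Step 4: Continuity-corrected z = (R + 0.5 - E[R]) / SD[R] = (7 + 0.5 - 9.0000) / 1.9322 = -0.7763.
Step 5: Two-sided p-value via normal approximation = 2*(1 - Phi(|z|)) = 0.437558.
Step 6: alpha = 0.05. fail to reject H0.

R = 7, z = -0.7763, p = 0.437558, fail to reject H0.


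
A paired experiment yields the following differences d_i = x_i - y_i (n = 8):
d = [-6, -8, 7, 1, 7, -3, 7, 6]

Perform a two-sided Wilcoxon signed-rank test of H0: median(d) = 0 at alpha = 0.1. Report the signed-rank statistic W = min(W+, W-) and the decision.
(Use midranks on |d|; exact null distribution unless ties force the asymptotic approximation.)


Step 1: Drop any zero differences (none here) and take |d_i|.
|d| = [6, 8, 7, 1, 7, 3, 7, 6]
Step 2: Midrank |d_i| (ties get averaged ranks).
ranks: |6|->3.5, |8|->8, |7|->6, |1|->1, |7|->6, |3|->2, |7|->6, |6|->3.5
Step 3: Attach original signs; sum ranks with positive sign and with negative sign.
W+ = 6 + 1 + 6 + 6 + 3.5 = 22.5
W- = 3.5 + 8 + 2 = 13.5
(Check: W+ + W- = 36 should equal n(n+1)/2 = 36.)
Step 4: Test statistic W = min(W+, W-) = 13.5.
Step 5: Ties in |d|, so use the tie-corrected normal approximation.
        E[W] = n(n+1)/4 = 8*9/4 = 18.
        Tie groups: |d|=6 (t=2), |d|=7 (t=3); sum(t^3 - t) = 30.
        Var[W] = n(n+1)(2n+1)/24 - sum(t^3-t)/48 = 1224/24 - 30/48 = 50.375.
        z = (W - E[W]) / sqrt(Var[W]) = (13.5 - 18) / 7.0975 = -0.6340.
        Two-sided p = 2*Phi(z) = 0.526066.
Step 6: alpha = 0.1. fail to reject H0.

W+ = 22.5, W- = 13.5, W = min = 13.5, p = 0.526066, fail to reject H0.


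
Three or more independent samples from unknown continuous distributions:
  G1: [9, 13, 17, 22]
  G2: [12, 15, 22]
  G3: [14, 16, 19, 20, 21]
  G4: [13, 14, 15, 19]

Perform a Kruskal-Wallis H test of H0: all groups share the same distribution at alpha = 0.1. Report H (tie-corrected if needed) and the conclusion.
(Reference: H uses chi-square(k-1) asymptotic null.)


Step 1: Combine all N = 16 observations and assign midranks.
sorted (value, group, rank): (9,G1,1), (12,G2,2), (13,G1,3.5), (13,G4,3.5), (14,G3,5.5), (14,G4,5.5), (15,G2,7.5), (15,G4,7.5), (16,G3,9), (17,G1,10), (19,G3,11.5), (19,G4,11.5), (20,G3,13), (21,G3,14), (22,G1,15.5), (22,G2,15.5)
Step 2: Sum ranks within each group.
R_1 = 30 (n_1 = 4)
R_2 = 25 (n_2 = 3)
R_3 = 53 (n_3 = 5)
R_4 = 28 (n_4 = 4)
Step 3: H = 12/(N(N+1)) * sum(R_i^2/n_i) - 3(N+1)
     = 12/(16*17) * (30^2/4 + 25^2/3 + 53^2/5 + 28^2/4) - 3*17
     = 0.044118 * 1191.13 - 51
     = 1.550000.
Step 4: Ties present; correction factor C = 1 - 30/(16^3 - 16) = 0.992647. Corrected H = 1.550000 / 0.992647 = 1.561481.
Step 5: Under H0, H ~ chi^2(3); p-value = 0.668155.
Step 6: alpha = 0.1. fail to reject H0.

H = 1.5615, df = 3, p = 0.668155, fail to reject H0.


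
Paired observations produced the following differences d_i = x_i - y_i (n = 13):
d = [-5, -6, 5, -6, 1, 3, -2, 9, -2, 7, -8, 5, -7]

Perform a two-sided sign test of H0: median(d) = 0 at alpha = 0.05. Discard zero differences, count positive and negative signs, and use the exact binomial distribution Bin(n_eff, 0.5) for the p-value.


Step 1: Discard zero differences. Original n = 13; n_eff = number of nonzero differences = 13.
Nonzero differences (with sign): -5, -6, +5, -6, +1, +3, -2, +9, -2, +7, -8, +5, -7
Step 2: Count signs: positive = 6, negative = 7.
Step 3: Under H0: P(positive) = 0.5, so the number of positives S ~ Bin(13, 0.5).
Step 4: Two-sided exact p-value = sum of Bin(13,0.5) probabilities at or below the observed probability = 1.000000.
Step 5: alpha = 0.05. fail to reject H0.

n_eff = 13, pos = 6, neg = 7, p = 1.000000, fail to reject H0.


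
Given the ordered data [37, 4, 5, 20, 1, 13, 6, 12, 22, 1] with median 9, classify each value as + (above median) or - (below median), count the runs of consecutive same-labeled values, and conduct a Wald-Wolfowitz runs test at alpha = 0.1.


Step 1: Compute median = 9; label A = above, B = below.
Labels in order: ABBABABAAB  (n_A = 5, n_B = 5)
Step 2: Count runs R = 8.
Step 3: Under H0 (random ordering), E[R] = 2*n_A*n_B/(n_A+n_B) + 1 = 2*5*5/10 + 1 = 6.0000.
        Var[R] = 2*n_A*n_B*(2*n_A*n_B - n_A - n_B) / ((n_A+n_B)^2 * (n_A+n_B-1)) = 2000/900 = 2.2222.
        SD[R] = 1.4907.
Step 4: Continuity-corrected z = (R - 0.5 - E[R]) / SD[R] = (8 - 0.5 - 6.0000) / 1.4907 = 1.0062.
Step 5: Two-sided p-value via normal approximation = 2*(1 - Phi(|z|)) = 0.314305.
Step 6: alpha = 0.1. fail to reject H0.

R = 8, z = 1.0062, p = 0.314305, fail to reject H0.
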